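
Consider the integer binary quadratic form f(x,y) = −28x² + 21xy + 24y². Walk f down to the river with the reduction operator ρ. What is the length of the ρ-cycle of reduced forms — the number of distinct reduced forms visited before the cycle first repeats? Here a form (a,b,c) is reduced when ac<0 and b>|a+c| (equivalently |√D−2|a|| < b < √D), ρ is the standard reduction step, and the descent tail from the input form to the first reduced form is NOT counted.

D = 3129, ⌊√D⌋ = 55
river: ρ → (24,27,-25)
river: ρ → (-25,23,26)
river: ρ → (26,29,-22)
river: ρ → (-22,15,33)
river: ρ → (33,51,-4)
river: ρ → (-4,53,20)
river: ρ → (20,27,-30)
river: ρ → (-30,33,17)
river: ρ → (17,35,-28)
river: ρ → (-28,21,24)
ρ-cycle length = 10 (tail of 0 descent steps not counted)

10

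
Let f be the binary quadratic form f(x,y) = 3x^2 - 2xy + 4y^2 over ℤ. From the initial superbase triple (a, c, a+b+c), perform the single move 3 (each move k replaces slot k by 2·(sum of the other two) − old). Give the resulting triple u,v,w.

start (3,4,5) = (f(1,0),f(0,1),f(1,1))
replace slot 3: 2·(3+4) − 5 = 9 → (3,4,9)

3,4,9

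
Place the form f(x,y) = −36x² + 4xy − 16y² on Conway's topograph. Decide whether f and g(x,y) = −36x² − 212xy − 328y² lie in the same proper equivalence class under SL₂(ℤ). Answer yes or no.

D₁ = -2288, D₂ = -2288
f is negative-definite; reduce −f:
−f: flip: (36,-4,16)→(16,4,36)
−f: reduced (well bottom): (16,4,36) with a≤c, −a<b≤a
flip sign back: reduced form of f is (-16,-4,-36)
g is negative-definite; reduce −g:
−g: translate: b→-4 (≡212 mod 72), so (36,212,328)→(36,-4,16)
−g: flip: (36,-4,16)→(16,4,36)
−g: reduced (well bottom): (16,4,36) with a≤c, −a<b≤a
flip sign back: reduced form of g is (-16,-4,-36)
reduced forms (-16, -4, -36) vs (-16, -4, -36) ⇒ equivalent

yes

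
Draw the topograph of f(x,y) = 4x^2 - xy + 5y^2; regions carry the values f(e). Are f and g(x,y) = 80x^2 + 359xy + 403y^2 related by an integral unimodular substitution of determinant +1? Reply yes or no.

D₁ = -79, D₂ = -79
f: reduced (well bottom): (4,-1,5) with a≤c, −a<b≤a
g: translate: b→39 (≡359 mod 160), so (80,359,403)→(80,39,5)
g: flip: (80,39,5)→(5,-39,80)
g: translate: b→1 (≡-39 mod 10), so (5,-39,80)→(5,1,4)
g: flip: (5,1,4)→(4,-1,5)
g: reduced (well bottom): (4,-1,5) with a≤c, −a<b≤a
reduced forms (4, -1, 5) vs (4, -1, 5) ⇒ equivalent

yes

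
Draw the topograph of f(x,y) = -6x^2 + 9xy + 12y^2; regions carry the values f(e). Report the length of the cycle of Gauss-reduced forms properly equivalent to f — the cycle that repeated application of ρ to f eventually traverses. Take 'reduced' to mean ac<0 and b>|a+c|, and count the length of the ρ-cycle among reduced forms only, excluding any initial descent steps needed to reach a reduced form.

D = 369, ⌊√D⌋ = 19
river: ρ → (12,15,-3)
river: ρ → (-3,15,12)
river: ρ → (12,9,-6)
river: ρ → (-6,15,6)
river: ρ → (6,9,-12)
river: ρ → (-12,15,3)
river: ρ → (3,15,-12)
river: ρ → (-12,9,6)
river: ρ → (6,15,-6)
river: ρ → (-6,9,12)
ρ-cycle length = 10 (tail of 0 descent steps not counted)

10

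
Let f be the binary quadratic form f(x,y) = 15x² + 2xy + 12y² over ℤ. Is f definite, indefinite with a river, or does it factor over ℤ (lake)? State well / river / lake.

D = b²−4ac = 2² − 4·15·12 = -716
D < 0 ⇒ definite ⇒ every region one sign ⇒ single well

well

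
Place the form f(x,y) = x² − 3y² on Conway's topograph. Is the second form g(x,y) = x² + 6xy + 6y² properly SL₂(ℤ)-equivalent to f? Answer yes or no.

D₁ = 12, D₂ = 12
river cycle of f (length 2): (1, 2, -2), (-2, 2, 1)
river cycle of g (length 2): (1, 2, -2), (-2, 2, 1)
cycles coincide ⇒ equivalent

yes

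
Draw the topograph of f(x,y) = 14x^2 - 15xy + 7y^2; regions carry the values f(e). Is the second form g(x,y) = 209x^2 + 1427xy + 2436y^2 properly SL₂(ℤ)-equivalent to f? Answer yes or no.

D₁ = -167, D₂ = -167
f: translate: b→13 (≡-15 mod 28), so (14,-15,7)→(14,13,6)
f: flip: (14,13,6)→(6,-13,14)
f: translate: b→-1 (≡-13 mod 12), so (6,-13,14)→(6,-1,7)
f: reduced (well bottom): (6,-1,7) with a≤c, −a<b≤a
g: translate: b→173 (≡1427 mod 418), so (209,1427,2436)→(209,173,36)
g: flip: (209,173,36)→(36,-173,209)
g: translate: b→-29 (≡-173 mod 72), so (36,-173,209)→(36,-29,7)
g: flip: (36,-29,7)→(7,29,36)
g: translate: b→1 (≡29 mod 14), so (7,29,36)→(7,1,6)
g: flip: (7,1,6)→(6,-1,7)
g: reduced (well bottom): (6,-1,7) with a≤c, −a<b≤a
reduced forms (6, -1, 7) vs (6, -1, 7) ⇒ equivalent

yes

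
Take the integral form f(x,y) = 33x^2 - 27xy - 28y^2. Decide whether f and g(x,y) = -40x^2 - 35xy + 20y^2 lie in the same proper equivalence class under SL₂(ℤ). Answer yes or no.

D₁ = 4425, D₂ = 4425
river cycle of f (length 36): (-28, 27, 33), (33, 39, -22), (-22, 49, 23), (23, 43, -28), (-28, 13, 38), (38, 63, -3), (-3, 63, 38), (38, 13, -28), (-28, 43, 23), (23, 49, -22), … (26 more)
river cycle of g (length 12): (20, 35, -40), (-40, 45, 15), (15, 45, -40), (-40, 35, 20), (20, 45, -30), (-30, 15, 35), (35, 55, -10), (-10, 65, 5), (5, 65, -10), (-10, 55, 35), … (2 more)
cycles differ ⇒ inequivalent

no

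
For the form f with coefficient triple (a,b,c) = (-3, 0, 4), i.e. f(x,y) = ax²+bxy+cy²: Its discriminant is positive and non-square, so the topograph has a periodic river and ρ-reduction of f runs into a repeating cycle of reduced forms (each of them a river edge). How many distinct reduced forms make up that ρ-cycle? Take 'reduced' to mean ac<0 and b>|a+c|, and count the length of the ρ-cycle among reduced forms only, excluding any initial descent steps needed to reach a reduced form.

D = 48, ⌊√D⌋ = 6
descent: ρ → (4,0,-3)
descent: ρ → (-3,6,1)  [lands on river]
river: ρ → (1,6,-3)
ρ-cycle length = 2 (tail of 2 descent steps not counted)

2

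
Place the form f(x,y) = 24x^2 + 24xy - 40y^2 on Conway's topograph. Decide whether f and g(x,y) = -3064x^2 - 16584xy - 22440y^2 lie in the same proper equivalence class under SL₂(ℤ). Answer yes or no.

D₁ = 4416, D₂ = 4416
river cycle of f (length 4): (-40, 56, 8), (8, 56, -40), (-40, 24, 24), (24, 24, -40)
river cycle of g (length 4): (-40, 56, 8), (8, 56, -40), (-40, 24, 24), (24, 24, -40)
cycles coincide ⇒ equivalent

yes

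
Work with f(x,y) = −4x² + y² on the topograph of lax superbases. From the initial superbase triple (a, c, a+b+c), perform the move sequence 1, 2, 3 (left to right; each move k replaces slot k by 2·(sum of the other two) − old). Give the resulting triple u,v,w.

start (-4,1,-3) = (f(1,0),f(0,1),f(1,1))
replace slot 1: 2·(1+(-3)) − (-4) = 0 → (0,1,-3)
replace slot 2: 2·(0+(-3)) − 1 = -7 → (0,-7,-3)
replace slot 3: 2·(0+(-7)) − (-3) = -11 → (0,-7,-11)

0,-7,-11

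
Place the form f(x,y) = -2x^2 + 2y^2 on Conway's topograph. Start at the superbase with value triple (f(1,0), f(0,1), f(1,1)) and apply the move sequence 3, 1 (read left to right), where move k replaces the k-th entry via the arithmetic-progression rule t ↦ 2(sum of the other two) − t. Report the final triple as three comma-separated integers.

start (-2,2,0) = (f(1,0),f(0,1),f(1,1))
replace slot 3: 2·((-2)+2) − 0 = 0 → (-2,2,0)
replace slot 1: 2·(2+0) − (-2) = 6 → (6,2,0)

6,2,0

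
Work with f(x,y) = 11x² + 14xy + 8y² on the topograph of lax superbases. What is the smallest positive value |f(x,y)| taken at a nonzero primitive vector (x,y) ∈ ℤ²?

translate: b→-8 (≡14 mod 22), so (11,14,8)→(11,-8,5)
flip: (11,-8,5)→(5,8,11)
translate: b→-2 (≡8 mod 10), so (5,8,11)→(5,-2,8)
reduced (well bottom): (5,-2,8) with a≤c, −a<b≤a
well minimum = a = 5

5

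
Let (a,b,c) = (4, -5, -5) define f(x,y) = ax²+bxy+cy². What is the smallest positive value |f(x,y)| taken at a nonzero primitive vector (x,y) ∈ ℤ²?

descent: ρ → (-5,5,4)  [lands on river]
river: ρ → (4,3,-6)
river: ρ → (-6,9,1)
river: ρ → (1,9,-6)
river: ρ → (-6,3,4)
river: ρ → (4,5,-5)
closes: descent 1, river 6
min |a| on river = 1

1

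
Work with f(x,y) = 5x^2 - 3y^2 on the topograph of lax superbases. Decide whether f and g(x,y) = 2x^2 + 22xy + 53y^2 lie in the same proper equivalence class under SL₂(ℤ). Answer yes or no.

D₁ = 60, D₂ = 60
river cycle of f (length 2): (-3, 6, 2), (2, 6, -3)
river cycle of g (length 2): (2, 6, -3), (-3, 6, 2)
cycles coincide ⇒ equivalent

yes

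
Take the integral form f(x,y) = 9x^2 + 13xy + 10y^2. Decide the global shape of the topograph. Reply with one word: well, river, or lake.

D = b²−4ac = 13² − 4·9·10 = -191
D < 0 ⇒ definite ⇒ every region one sign ⇒ single well

well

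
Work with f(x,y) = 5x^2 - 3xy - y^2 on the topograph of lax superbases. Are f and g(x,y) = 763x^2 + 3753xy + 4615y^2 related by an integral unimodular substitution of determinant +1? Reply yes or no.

D₁ = 29, D₂ = 29
river cycle of f (length 2): (-1, 5, 1), (1, 5, -1)
river cycle of g (length 2): (-1, 5, 1), (1, 5, -1)
cycles coincide ⇒ equivalent

yes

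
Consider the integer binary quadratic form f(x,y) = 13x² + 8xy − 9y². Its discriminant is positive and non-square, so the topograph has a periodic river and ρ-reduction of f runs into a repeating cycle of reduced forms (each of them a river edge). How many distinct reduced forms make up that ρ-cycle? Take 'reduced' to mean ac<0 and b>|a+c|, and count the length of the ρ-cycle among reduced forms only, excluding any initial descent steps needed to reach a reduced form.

D = 532, ⌊√D⌋ = 23
river: ρ → (-9,10,12)
river: ρ → (12,14,-7)
river: ρ → (-7,14,12)
river: ρ → (12,10,-9)
river: ρ → (-9,8,13)
river: ρ → (13,18,-4)
river: ρ → (-4,22,3)
river: ρ → (3,20,-11)
river: ρ → (-11,2,12)
river: ρ → (12,22,-1)
river: ρ → (-1,22,12)
river: ρ → (12,2,-11)
river: ρ → (-11,20,3)
river: ρ → (3,22,-4)
river: ρ → (-4,18,13)
river: ρ → (13,8,-9)
ρ-cycle length = 16 (tail of 0 descent steps not counted)

16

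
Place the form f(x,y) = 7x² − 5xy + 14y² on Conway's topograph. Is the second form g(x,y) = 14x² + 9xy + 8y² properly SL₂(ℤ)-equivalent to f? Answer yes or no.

D₁ = -367, D₂ = -367
f: reduced (well bottom): (7,-5,14) with a≤c, −a<b≤a
g: flip: (14,9,8)→(8,-9,14)
g: translate: b→7 (≡-9 mod 16), so (8,-9,14)→(8,7,13)
g: reduced (well bottom): (8,7,13) with a≤c, −a<b≤a
reduced forms (7, -5, 14) vs (8, 7, 13) ⇒ inequivalent

no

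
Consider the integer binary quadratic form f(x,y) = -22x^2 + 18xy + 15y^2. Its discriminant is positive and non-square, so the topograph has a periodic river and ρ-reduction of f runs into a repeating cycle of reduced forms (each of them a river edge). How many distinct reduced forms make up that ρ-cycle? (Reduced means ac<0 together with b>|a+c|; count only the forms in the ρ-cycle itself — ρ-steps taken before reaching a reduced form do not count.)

D = 1644, ⌊√D⌋ = 40
river: ρ → (15,12,-25)
river: ρ → (-25,38,2)
river: ρ → (2,38,-25)
river: ρ → (-25,12,15)
river: ρ → (15,18,-22)
river: ρ → (-22,26,11)
river: ρ → (11,40,-1)
river: ρ → (-1,40,11)
river: ρ → (11,26,-22)
river: ρ → (-22,18,15)
ρ-cycle length = 10 (tail of 0 descent steps not counted)

10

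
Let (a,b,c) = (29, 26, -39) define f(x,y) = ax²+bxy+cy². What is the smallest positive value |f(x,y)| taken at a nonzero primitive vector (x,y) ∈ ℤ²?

river: ρ → (-39,52,16)
river: ρ → (16,44,-51)
river: ρ → (-51,58,9)
river: ρ → (9,68,-16)
river: ρ → (-16,60,25)
river: ρ → (25,40,-36)
river: ρ → (-36,32,29)
river: ρ → (29,26,-39)
closes: descent 0, river 8
min |a| on river = 9

9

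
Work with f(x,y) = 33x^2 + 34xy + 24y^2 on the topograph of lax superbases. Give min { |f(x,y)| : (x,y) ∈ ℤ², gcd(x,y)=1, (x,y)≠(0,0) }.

translate: b→-32 (≡34 mod 66), so (33,34,24)→(33,-32,23)
flip: (33,-32,23)→(23,32,33)
translate: b→-14 (≡32 mod 46), so (23,32,33)→(23,-14,24)
reduced (well bottom): (23,-14,24) with a≤c, −a<b≤a
well minimum = a = 23

23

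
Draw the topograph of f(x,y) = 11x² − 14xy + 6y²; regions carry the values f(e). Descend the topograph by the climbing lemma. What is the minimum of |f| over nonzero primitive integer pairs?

translate: b→8 (≡-14 mod 22), so (11,-14,6)→(11,8,3)
flip: (11,8,3)→(3,-8,11)
translate: b→-2 (≡-8 mod 6), so (3,-8,11)→(3,-2,6)
reduced (well bottom): (3,-2,6) with a≤c, −a<b≤a
well minimum = a = 3

3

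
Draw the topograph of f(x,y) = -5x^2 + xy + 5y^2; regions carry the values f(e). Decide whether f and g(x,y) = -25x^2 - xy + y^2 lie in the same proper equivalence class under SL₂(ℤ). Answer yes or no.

D₁ = 101, D₂ = 101
river cycle of f (length 6): (5, 9, -1), (-1, 9, 5), (5, 1, -5), (-5, 9, 1), (1, 9, -5), (-5, 1, 5)
river cycle of g (length 6): (1, 9, -5), (-5, 1, 5), (5, 9, -1), (-1, 9, 5), (5, 1, -5), (-5, 9, 1)
cycles coincide ⇒ equivalent

yes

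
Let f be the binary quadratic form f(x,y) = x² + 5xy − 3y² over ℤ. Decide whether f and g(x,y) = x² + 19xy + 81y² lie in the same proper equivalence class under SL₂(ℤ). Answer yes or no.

D₁ = 37, D₂ = 37
river cycle of f (length 6): (-3, 1, 3), (3, 5, -1), (-1, 5, 3), (3, 1, -3), (-3, 5, 1), (1, 5, -3)
river cycle of g (length 6): (1, 5, -3), (-3, 1, 3), (3, 5, -1), (-1, 5, 3), (3, 1, -3), (-3, 5, 1)
cycles coincide ⇒ equivalent

yes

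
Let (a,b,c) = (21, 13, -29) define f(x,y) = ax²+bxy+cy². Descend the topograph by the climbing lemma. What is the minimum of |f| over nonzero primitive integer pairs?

river: ρ → (-29,45,5)
river: ρ → (5,45,-29)
river: ρ → (-29,13,21)
river: ρ → (21,29,-21)
river: ρ → (-21,13,29)
river: ρ → (29,45,-5)
river: ρ → (-5,45,29)
river: ρ → (29,13,-21)
river: ρ → (-21,29,21)
river: ρ → (21,13,-29)
closes: descent 0, river 10
min |a| on river = 5

5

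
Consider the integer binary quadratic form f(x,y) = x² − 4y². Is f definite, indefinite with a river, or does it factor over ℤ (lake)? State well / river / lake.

D = b²−4ac = 0² − 4·1·(-4) = 16
D = 4² is a perfect square ⇒ form factors over ℤ ⇒ lakes

lake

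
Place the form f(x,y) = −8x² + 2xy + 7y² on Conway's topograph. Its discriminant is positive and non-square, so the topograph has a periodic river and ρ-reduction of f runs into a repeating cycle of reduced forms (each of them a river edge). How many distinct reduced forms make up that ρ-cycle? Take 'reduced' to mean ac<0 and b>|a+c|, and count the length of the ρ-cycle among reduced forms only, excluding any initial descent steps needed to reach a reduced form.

D = 228, ⌊√D⌋ = 15
river: ρ → (7,12,-3)
river: ρ → (-3,12,7)
river: ρ → (7,2,-8)
river: ρ → (-8,14,1)
river: ρ → (1,14,-8)
river: ρ → (-8,2,7)
ρ-cycle length = 6 (tail of 0 descent steps not counted)

6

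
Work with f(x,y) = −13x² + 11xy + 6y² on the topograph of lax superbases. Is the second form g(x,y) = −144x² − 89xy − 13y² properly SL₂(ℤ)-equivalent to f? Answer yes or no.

D₁ = 433, D₂ = 433
river cycle of f (length 46): (6, 13, -11), (-11, 9, 8), (8, 7, -12), (-12, 17, 3), (3, 19, -6), (-6, 17, 6), (6, 19, -3), (-3, 17, 12), (12, 7, -8), (-8, 9, 11), … (36 more)
river cycle of g (length 46): (-13, 11, 6), (6, 13, -11), (-11, 9, 8), (8, 7, -12), (-12, 17, 3), (3, 19, -6), (-6, 17, 6), (6, 19, -3), (-3, 17, 12), (12, 7, -8), … (36 more)
cycles coincide ⇒ equivalent

yes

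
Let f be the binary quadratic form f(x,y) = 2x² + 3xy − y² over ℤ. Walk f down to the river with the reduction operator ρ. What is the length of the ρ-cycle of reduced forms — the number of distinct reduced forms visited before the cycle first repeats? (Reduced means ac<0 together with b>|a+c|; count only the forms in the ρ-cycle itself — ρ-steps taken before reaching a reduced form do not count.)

D = 17, ⌊√D⌋ = 4
river: ρ → (-1,3,2)
river: ρ → (2,1,-2)
river: ρ → (-2,3,1)
river: ρ → (1,3,-2)
river: ρ → (-2,1,2)
river: ρ → (2,3,-1)
ρ-cycle length = 6 (tail of 0 descent steps not counted)

6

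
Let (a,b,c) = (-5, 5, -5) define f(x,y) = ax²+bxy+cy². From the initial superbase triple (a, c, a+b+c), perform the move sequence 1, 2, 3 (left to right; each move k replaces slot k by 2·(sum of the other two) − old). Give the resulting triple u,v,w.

start (-5,-5,-5) = (f(1,0),f(0,1),f(1,1))
replace slot 1: 2·((-5)+(-5)) − (-5) = -15 → (-15,-5,-5)
replace slot 2: 2·((-15)+(-5)) − (-5) = -35 → (-15,-35,-5)
replace slot 3: 2·((-15)+(-35)) − (-5) = -95 → (-15,-35,-95)

-15,-35,-95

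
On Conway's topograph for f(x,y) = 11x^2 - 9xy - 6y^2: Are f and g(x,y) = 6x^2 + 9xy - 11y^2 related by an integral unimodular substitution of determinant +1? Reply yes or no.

D₁ = 345, D₂ = 345
river cycle of f (length 10): (-6, 9, 11), (11, 13, -4), (-4, 11, 14), (14, 17, -1), (-1, 17, 14), (14, 11, -4), (-4, 13, 11), (11, 9, -6), (-6, 15, 5), (5, 15, -6)
river cycle of g (length 10): (-11, 13, 4), (4, 11, -14), (-14, 17, 1), (1, 17, -14), (-14, 11, 4), (4, 13, -11), (-11, 9, 6), (6, 15, -5), (-5, 15, 6), (6, 9, -11)
cycles differ ⇒ inequivalent

no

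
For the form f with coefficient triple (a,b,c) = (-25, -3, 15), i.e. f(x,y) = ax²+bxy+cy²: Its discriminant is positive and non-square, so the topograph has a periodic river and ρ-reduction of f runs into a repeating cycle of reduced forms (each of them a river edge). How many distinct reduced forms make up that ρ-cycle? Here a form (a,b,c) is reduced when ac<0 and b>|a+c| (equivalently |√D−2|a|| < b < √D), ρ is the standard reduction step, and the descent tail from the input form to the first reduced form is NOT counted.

D = 1509, ⌊√D⌋ = 38
descent: ρ → (15,33,-7)  [lands on river]
river: ρ → (-7,37,5)
river: ρ → (5,33,-21)
river: ρ → (-21,9,17)
river: ρ → (17,25,-13)
river: ρ → (-13,27,15)
ρ-cycle length = 6 (tail of 1 descent step not counted)

6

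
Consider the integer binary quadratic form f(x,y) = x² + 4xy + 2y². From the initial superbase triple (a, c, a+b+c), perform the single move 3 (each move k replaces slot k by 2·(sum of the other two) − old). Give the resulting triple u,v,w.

start (1,2,7) = (f(1,0),f(0,1),f(1,1))
replace slot 3: 2·(1+2) − 7 = -1 → (1,2,-1)

1,2,-1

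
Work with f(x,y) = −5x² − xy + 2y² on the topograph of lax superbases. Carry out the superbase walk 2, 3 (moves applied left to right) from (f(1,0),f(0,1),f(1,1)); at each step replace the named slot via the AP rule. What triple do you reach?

start (-5,2,-4) = (f(1,0),f(0,1),f(1,1))
replace slot 2: 2·((-5)+(-4)) − 2 = -20 → (-5,-20,-4)
replace slot 3: 2·((-5)+(-20)) − (-4) = -46 → (-5,-20,-46)

-5,-20,-46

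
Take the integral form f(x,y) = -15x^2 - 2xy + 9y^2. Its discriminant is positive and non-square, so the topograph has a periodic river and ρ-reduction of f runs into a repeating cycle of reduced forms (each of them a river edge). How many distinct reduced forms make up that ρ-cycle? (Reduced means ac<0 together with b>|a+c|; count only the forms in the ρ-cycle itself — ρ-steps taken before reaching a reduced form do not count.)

D = 544, ⌊√D⌋ = 23
descent: ρ → (9,20,-4)  [lands on river]
river: ρ → (-4,20,9)
river: ρ → (9,16,-8)
river: ρ → (-8,16,9)
ρ-cycle length = 4 (tail of 1 descent step not counted)

4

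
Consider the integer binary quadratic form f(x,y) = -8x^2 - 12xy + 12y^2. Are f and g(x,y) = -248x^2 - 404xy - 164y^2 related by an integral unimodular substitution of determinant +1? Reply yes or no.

D₁ = 528, D₂ = 528
river cycle of f (length 4): (12, 12, -8), (-8, 20, 4), (4, 20, -8), (-8, 12, 12)
river cycle of g (length 4): (-8, 20, 4), (4, 20, -8), (-8, 12, 12), (12, 12, -8)
cycles coincide ⇒ equivalent

yes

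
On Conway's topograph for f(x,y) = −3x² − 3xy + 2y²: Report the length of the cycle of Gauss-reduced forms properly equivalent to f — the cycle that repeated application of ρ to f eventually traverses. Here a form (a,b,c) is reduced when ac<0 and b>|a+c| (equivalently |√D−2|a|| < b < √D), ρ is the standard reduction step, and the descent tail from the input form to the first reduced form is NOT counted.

D = 33, ⌊√D⌋ = 5
descent: ρ → (2,3,-3)  [lands on river]
river: ρ → (-3,3,2)
river: ρ → (2,5,-1)
river: ρ → (-1,5,2)
ρ-cycle length = 4 (tail of 1 descent step not counted)

4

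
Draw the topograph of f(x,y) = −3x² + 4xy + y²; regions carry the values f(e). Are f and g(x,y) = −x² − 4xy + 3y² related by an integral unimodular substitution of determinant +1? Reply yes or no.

D₁ = 28, D₂ = 28
river cycle of f (length 4): (1, 4, -3), (-3, 2, 2), (2, 2, -3), (-3, 4, 1)
river cycle of g (length 4): (3, 4, -1), (-1, 4, 3), (3, 2, -2), (-2, 2, 3)
cycles differ ⇒ inequivalent

no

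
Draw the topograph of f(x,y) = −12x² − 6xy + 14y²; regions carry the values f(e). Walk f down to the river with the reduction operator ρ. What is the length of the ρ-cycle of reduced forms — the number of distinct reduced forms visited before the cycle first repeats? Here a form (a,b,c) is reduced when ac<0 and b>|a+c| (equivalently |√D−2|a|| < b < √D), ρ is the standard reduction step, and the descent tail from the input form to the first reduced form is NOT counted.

D = 708, ⌊√D⌋ = 26
descent: ρ → (14,6,-12)  [lands on river]
river: ρ → (-12,18,8)
river: ρ → (8,14,-16)
river: ρ → (-16,18,6)
river: ρ → (6,18,-16)
river: ρ → (-16,14,8)
river: ρ → (8,18,-12)
river: ρ → (-12,6,14)
river: ρ → (14,22,-4)
river: ρ → (-4,26,2)
river: ρ → (2,26,-4)
river: ρ → (-4,22,14)
ρ-cycle length = 12 (tail of 1 descent step not counted)

12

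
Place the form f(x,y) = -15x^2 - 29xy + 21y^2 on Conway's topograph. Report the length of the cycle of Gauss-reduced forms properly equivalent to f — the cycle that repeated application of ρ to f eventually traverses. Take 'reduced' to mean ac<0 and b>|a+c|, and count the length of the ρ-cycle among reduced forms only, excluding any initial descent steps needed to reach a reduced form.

D = 2101, ⌊√D⌋ = 45
descent: ρ → (21,29,-15)  [lands on river]
river: ρ → (-15,31,19)
river: ρ → (19,45,-1)
river: ρ → (-1,45,19)
river: ρ → (19,31,-15)
river: ρ → (-15,29,21)
river: ρ → (21,13,-23)
river: ρ → (-23,33,11)
river: ρ → (11,33,-23)
river: ρ → (-23,13,21)
ρ-cycle length = 10 (tail of 1 descent step not counted)

10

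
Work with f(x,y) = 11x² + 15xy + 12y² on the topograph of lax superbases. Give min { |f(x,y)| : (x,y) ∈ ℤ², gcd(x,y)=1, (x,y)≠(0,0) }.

translate: b→-7 (≡15 mod 22), so (11,15,12)→(11,-7,8)
flip: (11,-7,8)→(8,7,11)
reduced (well bottom): (8,7,11) with a≤c, −a<b≤a
well minimum = a = 8

8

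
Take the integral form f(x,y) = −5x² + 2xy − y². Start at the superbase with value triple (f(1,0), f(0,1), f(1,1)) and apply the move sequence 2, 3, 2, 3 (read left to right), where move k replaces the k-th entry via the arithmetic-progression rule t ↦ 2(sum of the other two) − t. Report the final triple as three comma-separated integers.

start (-5,-1,-4) = (f(1,0),f(0,1),f(1,1))
replace slot 2: 2·((-5)+(-4)) − (-1) = -17 → (-5,-17,-4)
replace slot 3: 2·((-5)+(-17)) − (-4) = -40 → (-5,-17,-40)
replace slot 2: 2·((-5)+(-40)) − (-17) = -73 → (-5,-73,-40)
replace slot 3: 2·((-5)+(-73)) − (-40) = -116 → (-5,-73,-116)

-5,-73,-116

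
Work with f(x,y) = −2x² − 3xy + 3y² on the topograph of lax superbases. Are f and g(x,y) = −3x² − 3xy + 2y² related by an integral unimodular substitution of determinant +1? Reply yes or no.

D₁ = 33, D₂ = 33
river cycle of f (length 4): (3, 3, -2), (-2, 5, 1), (1, 5, -2), (-2, 3, 3)
river cycle of g (length 4): (2, 3, -3), (-3, 3, 2), (2, 5, -1), (-1, 5, 2)
cycles differ ⇒ inequivalent

no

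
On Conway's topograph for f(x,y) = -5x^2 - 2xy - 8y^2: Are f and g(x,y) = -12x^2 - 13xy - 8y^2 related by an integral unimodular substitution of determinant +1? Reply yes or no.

D₁ = -156, D₂ = -215
discriminants differ ⇒ not SL₂(ℤ)-equivalent

no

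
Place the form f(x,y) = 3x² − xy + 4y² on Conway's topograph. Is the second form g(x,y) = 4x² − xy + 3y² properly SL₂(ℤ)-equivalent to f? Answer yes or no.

D₁ = -47, D₂ = -47
f: reduced (well bottom): (3,-1,4) with a≤c, −a<b≤a
g: flip: (4,-1,3)→(3,1,4)
g: reduced (well bottom): (3,1,4) with a≤c, −a<b≤a
reduced forms (3, -1, 4) vs (3, 1, 4) ⇒ inequivalent

no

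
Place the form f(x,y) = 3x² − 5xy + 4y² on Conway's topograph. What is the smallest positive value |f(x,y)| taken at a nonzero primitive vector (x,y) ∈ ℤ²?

translate: b→1 (≡-5 mod 6), so (3,-5,4)→(3,1,2)
flip: (3,1,2)→(2,-1,3)
reduced (well bottom): (2,-1,3) with a≤c, −a<b≤a
well minimum = a = 2

2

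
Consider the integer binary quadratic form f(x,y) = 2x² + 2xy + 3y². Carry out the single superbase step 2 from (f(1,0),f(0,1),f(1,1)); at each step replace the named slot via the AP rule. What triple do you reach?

start (2,3,7) = (f(1,0),f(0,1),f(1,1))
replace slot 2: 2·(2+7) − 3 = 15 → (2,15,7)

2,15,7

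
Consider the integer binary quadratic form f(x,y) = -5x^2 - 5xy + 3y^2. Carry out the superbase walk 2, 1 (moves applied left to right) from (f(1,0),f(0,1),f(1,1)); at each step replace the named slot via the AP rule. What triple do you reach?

start (-5,3,-7) = (f(1,0),f(0,1),f(1,1))
replace slot 2: 2·((-5)+(-7)) − 3 = -27 → (-5,-27,-7)
replace slot 1: 2·((-27)+(-7)) − (-5) = -63 → (-63,-27,-7)

-63,-27,-7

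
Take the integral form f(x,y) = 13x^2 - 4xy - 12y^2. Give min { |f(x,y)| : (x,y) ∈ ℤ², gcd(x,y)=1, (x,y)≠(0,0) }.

descent: ρ → (-12,4,13)  [lands on river]
river: ρ → (13,22,-3)
river: ρ → (-3,20,20)
river: ρ → (20,20,-3)
river: ρ → (-3,22,13)
river: ρ → (13,4,-12)
river: ρ → (-12,20,5)
river: ρ → (5,20,-12)
closes: descent 1, river 8
min |a| on river = 3

3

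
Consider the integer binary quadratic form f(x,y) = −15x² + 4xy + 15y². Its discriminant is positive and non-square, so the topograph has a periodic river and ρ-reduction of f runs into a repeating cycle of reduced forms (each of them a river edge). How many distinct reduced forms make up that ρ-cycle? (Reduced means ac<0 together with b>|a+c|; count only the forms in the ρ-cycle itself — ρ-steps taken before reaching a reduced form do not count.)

D = 916, ⌊√D⌋ = 30
river: ρ → (15,26,-4)
river: ρ → (-4,30,1)
river: ρ → (1,30,-4)
river: ρ → (-4,26,15)
river: ρ → (15,4,-15)
river: ρ → (-15,26,4)
river: ρ → (4,30,-1)
river: ρ → (-1,30,4)
river: ρ → (4,26,-15)
river: ρ → (-15,4,15)
ρ-cycle length = 10 (tail of 0 descent steps not counted)

10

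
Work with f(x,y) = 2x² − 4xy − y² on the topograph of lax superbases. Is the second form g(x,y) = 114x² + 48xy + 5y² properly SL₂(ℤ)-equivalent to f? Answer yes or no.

D₁ = 24, D₂ = 24
river cycle of f (length 2): (-1, 4, 2), (2, 4, -1)
river cycle of g (length 2): (-1, 4, 2), (2, 4, -1)
cycles coincide ⇒ equivalent

yes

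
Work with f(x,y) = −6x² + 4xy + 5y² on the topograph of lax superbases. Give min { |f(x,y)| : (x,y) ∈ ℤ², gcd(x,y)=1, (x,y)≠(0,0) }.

river: ρ → (5,6,-5)
river: ρ → (-5,4,6)
river: ρ → (6,8,-3)
river: ρ → (-3,10,3)
river: ρ → (3,8,-6)
river: ρ → (-6,4,5)
closes: descent 0, river 6
min |a| on river = 3

3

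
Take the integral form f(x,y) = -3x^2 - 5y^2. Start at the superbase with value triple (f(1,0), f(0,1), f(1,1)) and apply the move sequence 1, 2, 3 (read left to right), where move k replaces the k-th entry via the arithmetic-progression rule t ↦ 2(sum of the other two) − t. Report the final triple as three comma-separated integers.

start (-3,-5,-8) = (f(1,0),f(0,1),f(1,1))
replace slot 1: 2·((-5)+(-8)) − (-3) = -23 → (-23,-5,-8)
replace slot 2: 2·((-23)+(-8)) − (-5) = -57 → (-23,-57,-8)
replace slot 3: 2·((-23)+(-57)) − (-8) = -152 → (-23,-57,-152)

-23,-57,-152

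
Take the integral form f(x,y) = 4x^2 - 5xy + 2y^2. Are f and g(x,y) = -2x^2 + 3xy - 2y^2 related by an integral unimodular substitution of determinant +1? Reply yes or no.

D₁ = -7, D₂ = -7
f: translate: b→3 (≡-5 mod 8), so (4,-5,2)→(4,3,1)
f: flip: (4,3,1)→(1,-3,4)
f: translate: b→1 (≡-3 mod 2), so (1,-3,4)→(1,1,2)
f: reduced (well bottom): (1,1,2) with a≤c, −a<b≤a
g is negative-definite; reduce −g:
−g: translate: b→1 (≡-3 mod 4), so (2,-3,2)→(2,1,1)
−g: flip: (2,1,1)→(1,-1,2)
−g: translate: b→1 (≡-1 mod 2), so (1,-1,2)→(1,1,2)
−g: reduced (well bottom): (1,1,2) with a≤c, −a<b≤a
flip sign back: reduced form of g is (-1,-1,-2)
reduced forms (1, 1, 2) vs (-1, -1, -2) ⇒ inequivalent

no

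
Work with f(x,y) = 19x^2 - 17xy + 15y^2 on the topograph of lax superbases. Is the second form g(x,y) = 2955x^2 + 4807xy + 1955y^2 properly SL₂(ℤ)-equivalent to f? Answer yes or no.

D₁ = -851, D₂ = -851
f: flip: (19,-17,15)→(15,17,19)
f: translate: b→-13 (≡17 mod 30), so (15,17,19)→(15,-13,17)
f: reduced (well bottom): (15,-13,17) with a≤c, −a<b≤a
g: translate: b→-1103 (≡4807 mod 5910), so (2955,4807,1955)→(2955,-1103,103)
g: flip: (2955,-1103,103)→(103,1103,2955)
g: translate: b→73 (≡1103 mod 206), so (103,1103,2955)→(103,73,15)
g: flip: (103,73,15)→(15,-73,103)
g: translate: b→-13 (≡-73 mod 30), so (15,-73,103)→(15,-13,17)
g: reduced (well bottom): (15,-13,17) with a≤c, −a<b≤a
reduced forms (15, -13, 17) vs (15, -13, 17) ⇒ equivalent

yes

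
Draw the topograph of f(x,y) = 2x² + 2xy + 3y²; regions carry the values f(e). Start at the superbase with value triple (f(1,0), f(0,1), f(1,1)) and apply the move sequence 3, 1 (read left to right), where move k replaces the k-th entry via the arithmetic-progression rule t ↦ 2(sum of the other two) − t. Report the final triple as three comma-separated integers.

start (2,3,7) = (f(1,0),f(0,1),f(1,1))
replace slot 3: 2·(2+3) − 7 = 3 → (2,3,3)
replace slot 1: 2·(3+3) − 2 = 10 → (10,3,3)

10,3,3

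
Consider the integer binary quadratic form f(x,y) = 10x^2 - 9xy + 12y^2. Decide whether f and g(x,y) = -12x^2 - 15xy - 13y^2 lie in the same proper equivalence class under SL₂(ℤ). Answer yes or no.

D₁ = -399, D₂ = -399
f: reduced (well bottom): (10,-9,12) with a≤c, −a<b≤a
g is negative-definite; reduce −g:
−g: translate: b→-9 (≡15 mod 24), so (12,15,13)→(12,-9,10)
−g: flip: (12,-9,10)→(10,9,12)
−g: reduced (well bottom): (10,9,12) with a≤c, −a<b≤a
flip sign back: reduced form of g is (-10,-9,-12)
reduced forms (10, -9, 12) vs (-10, -9, -12) ⇒ inequivalent

no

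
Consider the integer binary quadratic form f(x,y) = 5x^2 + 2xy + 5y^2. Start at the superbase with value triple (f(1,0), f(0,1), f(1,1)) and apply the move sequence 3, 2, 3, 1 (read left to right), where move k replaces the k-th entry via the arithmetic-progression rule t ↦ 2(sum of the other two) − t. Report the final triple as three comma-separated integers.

start (5,5,12) = (f(1,0),f(0,1),f(1,1))
replace slot 3: 2·(5+5) − 12 = 8 → (5,5,8)
replace slot 2: 2·(5+8) − 5 = 21 → (5,21,8)
replace slot 3: 2·(5+21) − 8 = 44 → (5,21,44)
replace slot 1: 2·(21+44) − 5 = 125 → (125,21,44)

125,21,44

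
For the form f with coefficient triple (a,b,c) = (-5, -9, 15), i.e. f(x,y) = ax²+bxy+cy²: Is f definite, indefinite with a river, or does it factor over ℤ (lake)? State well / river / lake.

D = b²−4ac = (-9)² − 4·(-5)·15 = 381
D > 0 non-square ⇒ indefinite ⇒ periodic river

river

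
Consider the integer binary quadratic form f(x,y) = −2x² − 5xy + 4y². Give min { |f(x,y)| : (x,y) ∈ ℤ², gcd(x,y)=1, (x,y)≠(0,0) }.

descent: ρ → (4,5,-2)  [lands on river]
river: ρ → (-2,7,1)
river: ρ → (1,7,-2)
river: ρ → (-2,5,4)
river: ρ → (4,3,-3)
river: ρ → (-3,3,4)
closes: descent 1, river 6
min |a| on river = 1

1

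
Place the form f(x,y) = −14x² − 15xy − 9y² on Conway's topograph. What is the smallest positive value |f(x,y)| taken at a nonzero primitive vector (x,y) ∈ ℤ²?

translate: b→-13 (≡15 mod 28), so (14,15,9)→(14,-13,8)
flip: (14,-13,8)→(8,13,14)
translate: b→-3 (≡13 mod 16), so (8,13,14)→(8,-3,9)
reduced (well bottom): (8,-3,9) with a≤c, −a<b≤a
well minimum |f| = |-8| = 8 (negative-definite)

8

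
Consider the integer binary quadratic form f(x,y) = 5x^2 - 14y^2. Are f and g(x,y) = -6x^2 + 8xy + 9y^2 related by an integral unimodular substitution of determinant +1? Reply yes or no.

D₁ = 280, D₂ = 280
river cycle of f (length 6): (5, 10, -9), (-9, 8, 6), (6, 16, -1), (-1, 16, 6), (6, 8, -9), (-9, 10, 5)
river cycle of g (length 6): (9, 10, -5), (-5, 10, 9), (9, 8, -6), (-6, 16, 1), (1, 16, -6), (-6, 8, 9)
cycles differ ⇒ inequivalent

no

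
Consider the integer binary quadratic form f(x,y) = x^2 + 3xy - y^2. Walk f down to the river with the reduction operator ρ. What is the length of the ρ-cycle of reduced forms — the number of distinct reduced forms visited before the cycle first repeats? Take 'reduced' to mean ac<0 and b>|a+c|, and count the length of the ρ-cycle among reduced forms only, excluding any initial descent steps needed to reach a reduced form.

D = 13, ⌊√D⌋ = 3
river: ρ → (-1,3,1)
river: ρ → (1,3,-1)
ρ-cycle length = 2 (tail of 0 descent steps not counted)

2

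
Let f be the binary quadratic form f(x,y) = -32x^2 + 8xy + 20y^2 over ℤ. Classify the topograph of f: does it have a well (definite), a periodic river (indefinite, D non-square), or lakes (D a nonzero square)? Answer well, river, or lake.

D = b²−4ac = 8² − 4·(-32)·20 = 2624
D > 0 non-square ⇒ indefinite ⇒ periodic river

river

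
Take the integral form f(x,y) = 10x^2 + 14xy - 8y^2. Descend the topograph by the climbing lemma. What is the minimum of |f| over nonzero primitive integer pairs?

river: ρ → (-8,18,6)
river: ρ → (6,18,-8)
river: ρ → (-8,14,10)
river: ρ → (10,6,-12)
river: ρ → (-12,18,4)
river: ρ → (4,22,-2)
river: ρ → (-2,22,4)
river: ρ → (4,18,-12)
river: ρ → (-12,6,10)
river: ρ → (10,14,-8)
closes: descent 0, river 10
min |a| on river = 2

2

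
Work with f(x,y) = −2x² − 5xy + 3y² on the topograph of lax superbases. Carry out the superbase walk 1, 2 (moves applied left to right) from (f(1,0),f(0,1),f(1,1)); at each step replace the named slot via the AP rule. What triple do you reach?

start (-2,3,-4) = (f(1,0),f(0,1),f(1,1))
replace slot 1: 2·(3+(-4)) − (-2) = 0 → (0,3,-4)
replace slot 2: 2·(0+(-4)) − 3 = -11 → (0,-11,-4)

0,-11,-4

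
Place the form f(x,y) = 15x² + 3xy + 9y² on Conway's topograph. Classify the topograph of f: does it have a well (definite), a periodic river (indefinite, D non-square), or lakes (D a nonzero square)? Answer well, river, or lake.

D = b²−4ac = 3² − 4·15·9 = -531
D < 0 ⇒ definite ⇒ every region one sign ⇒ single well

well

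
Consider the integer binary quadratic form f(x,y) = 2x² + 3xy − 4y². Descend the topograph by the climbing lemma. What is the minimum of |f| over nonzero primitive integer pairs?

river: ρ → (-4,5,1)
river: ρ → (1,5,-4)
river: ρ → (-4,3,2)
river: ρ → (2,5,-2)
river: ρ → (-2,3,4)
river: ρ → (4,5,-1)
river: ρ → (-1,5,4)
river: ρ → (4,3,-2)
river: ρ → (-2,5,2)
river: ρ → (2,3,-4)
closes: descent 0, river 10
min |a| on river = 1

1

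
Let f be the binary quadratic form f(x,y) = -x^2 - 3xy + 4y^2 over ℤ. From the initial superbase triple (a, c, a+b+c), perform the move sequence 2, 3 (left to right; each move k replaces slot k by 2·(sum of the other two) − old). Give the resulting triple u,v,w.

start (-1,4,0) = (f(1,0),f(0,1),f(1,1))
replace slot 2: 2·((-1)+0) − 4 = -6 → (-1,-6,0)
replace slot 3: 2·((-1)+(-6)) − 0 = -14 → (-1,-6,-14)

-1,-6,-14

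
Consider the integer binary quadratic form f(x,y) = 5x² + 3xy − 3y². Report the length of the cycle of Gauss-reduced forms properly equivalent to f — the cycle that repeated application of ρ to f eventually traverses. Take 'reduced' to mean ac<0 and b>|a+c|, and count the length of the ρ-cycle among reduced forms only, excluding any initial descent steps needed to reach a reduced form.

D = 69, ⌊√D⌋ = 8
river: ρ → (-3,3,5)
river: ρ → (5,7,-1)
river: ρ → (-1,7,5)
river: ρ → (5,3,-3)
ρ-cycle length = 4 (tail of 0 descent steps not counted)

4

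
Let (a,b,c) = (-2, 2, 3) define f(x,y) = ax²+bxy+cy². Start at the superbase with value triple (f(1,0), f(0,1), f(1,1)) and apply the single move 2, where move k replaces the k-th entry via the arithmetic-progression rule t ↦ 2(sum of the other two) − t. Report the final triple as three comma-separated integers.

start (-2,3,3) = (f(1,0),f(0,1),f(1,1))
replace slot 2: 2·((-2)+3) − 3 = -1 → (-2,-1,3)

-2,-1,3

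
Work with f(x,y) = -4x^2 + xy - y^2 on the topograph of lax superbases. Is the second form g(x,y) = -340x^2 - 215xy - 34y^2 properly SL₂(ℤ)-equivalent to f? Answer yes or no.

D₁ = -15, D₂ = -15
f is negative-definite; reduce −f:
−f: flip: (4,-1,1)→(1,1,4)
−f: reduced (well bottom): (1,1,4) with a≤c, −a<b≤a
flip sign back: reduced form of f is (-1,-1,-4)
g is negative-definite; reduce −g:
−g: flip: (340,215,34)→(34,-215,340)
−g: translate: b→-11 (≡-215 mod 68), so (34,-215,340)→(34,-11,1)
−g: flip: (34,-11,1)→(1,11,34)
−g: translate: b→1 (≡11 mod 2), so (1,11,34)→(1,1,4)
−g: reduced (well bottom): (1,1,4) with a≤c, −a<b≤a
flip sign back: reduced form of g is (-1,-1,-4)
reduced forms (-1, -1, -4) vs (-1, -1, -4) ⇒ equivalent

yes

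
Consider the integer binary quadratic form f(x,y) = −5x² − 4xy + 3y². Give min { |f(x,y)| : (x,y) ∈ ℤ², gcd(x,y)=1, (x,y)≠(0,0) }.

descent: ρ → (3,4,-5)  [lands on river]
river: ρ → (-5,6,2)
river: ρ → (2,6,-5)
river: ρ → (-5,4,3)
river: ρ → (3,8,-1)
river: ρ → (-1,8,3)
closes: descent 1, river 6
min |a| on river = 1

1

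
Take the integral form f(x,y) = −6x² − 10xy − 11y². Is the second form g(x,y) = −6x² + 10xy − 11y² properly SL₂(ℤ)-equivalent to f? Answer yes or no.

D₁ = -164, D₂ = -164
f is negative-definite; reduce −f:
−f: translate: b→-2 (≡10 mod 12), so (6,10,11)→(6,-2,7)
−f: reduced (well bottom): (6,-2,7) with a≤c, −a<b≤a
flip sign back: reduced form of f is (-6,2,-7)
g is negative-definite; reduce −g:
−g: translate: b→2 (≡-10 mod 12), so (6,-10,11)→(6,2,7)
−g: reduced (well bottom): (6,2,7) with a≤c, −a<b≤a
flip sign back: reduced form of g is (-6,-2,-7)
reduced forms (-6, 2, -7) vs (-6, -2, -7) ⇒ inequivalent

no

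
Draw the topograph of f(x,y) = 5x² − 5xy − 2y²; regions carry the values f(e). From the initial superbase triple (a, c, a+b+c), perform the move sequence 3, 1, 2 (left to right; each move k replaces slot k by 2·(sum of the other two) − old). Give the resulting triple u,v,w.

start (5,-2,-2) = (f(1,0),f(0,1),f(1,1))
replace slot 3: 2·(5+(-2)) − (-2) = 8 → (5,-2,8)
replace slot 1: 2·((-2)+8) − 5 = 7 → (7,-2,8)
replace slot 2: 2·(7+8) − (-2) = 32 → (7,32,8)

7,32,8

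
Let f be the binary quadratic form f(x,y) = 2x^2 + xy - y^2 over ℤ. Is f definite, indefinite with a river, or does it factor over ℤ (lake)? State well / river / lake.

D = b²−4ac = 1² − 4·2·(-1) = 9
D = 3² is a perfect square ⇒ form factors over ℤ ⇒ lakes

lake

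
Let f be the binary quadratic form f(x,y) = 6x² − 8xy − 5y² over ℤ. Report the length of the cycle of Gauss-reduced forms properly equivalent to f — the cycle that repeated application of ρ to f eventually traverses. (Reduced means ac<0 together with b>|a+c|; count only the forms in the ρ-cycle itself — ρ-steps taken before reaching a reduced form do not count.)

D = 184, ⌊√D⌋ = 13
descent: ρ → (-5,8,6)  [lands on river]
river: ρ → (6,4,-7)
river: ρ → (-7,10,3)
river: ρ → (3,8,-10)
river: ρ → (-10,12,1)
river: ρ → (1,12,-10)
river: ρ → (-10,8,3)
river: ρ → (3,10,-7)
river: ρ → (-7,4,6)
river: ρ → (6,8,-5)
river: ρ → (-5,12,2)
river: ρ → (2,12,-5)
ρ-cycle length = 12 (tail of 1 descent step not counted)

12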